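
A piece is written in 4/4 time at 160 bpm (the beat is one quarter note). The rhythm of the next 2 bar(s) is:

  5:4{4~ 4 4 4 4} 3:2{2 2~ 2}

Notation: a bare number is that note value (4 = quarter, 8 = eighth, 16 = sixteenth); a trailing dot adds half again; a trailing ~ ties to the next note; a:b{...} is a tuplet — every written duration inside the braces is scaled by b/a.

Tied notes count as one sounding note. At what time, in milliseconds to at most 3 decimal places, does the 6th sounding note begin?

note 6 onset = 16/3b = 2000.0ms

1. 0.0ms @ 0 + 600.0ms (8/5)
2. 600.0ms @ 8/5 + 300.0ms (4/5)
3. 900.0ms @ 12/5 + 300.0ms (4/5)
4. 1200.0ms @ 16/5 + 300.0ms (4/5)
5. 1500.0ms @ 4 + 500.0ms (4/3)
6. 2000.0ms @ 16/3 + 1000.0ms (8/3)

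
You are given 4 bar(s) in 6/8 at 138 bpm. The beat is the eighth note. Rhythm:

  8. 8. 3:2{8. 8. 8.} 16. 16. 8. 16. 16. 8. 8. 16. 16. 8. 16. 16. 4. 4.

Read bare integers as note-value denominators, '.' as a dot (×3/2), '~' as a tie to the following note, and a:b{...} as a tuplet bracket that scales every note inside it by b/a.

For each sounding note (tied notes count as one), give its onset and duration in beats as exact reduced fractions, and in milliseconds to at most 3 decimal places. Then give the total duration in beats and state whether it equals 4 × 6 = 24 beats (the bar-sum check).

1) 0.0ms=0b +652.174ms=3/2b
2) 652.174ms=3/2b +652.174ms=3/2b
3) 1304.348ms=3b +434.783ms=1b
4) 1739.13ms=4b +434.783ms=1b
5) 2173.913ms=5b +434.783ms=1b
6) 2608.696ms=6b +326.087ms=3/4b
7) 2934.783ms=27/4b +326.087ms=3/4b
8) 3260.87ms=15/2b +652.174ms=3/2b
9) 3913.043ms=9b +326.087ms=3/4b
10) 4239.13ms=39/4b +326.087ms=3/4b
11) 4565.217ms=21/2b +652.174ms=3/2b
12) 5217.391ms=12b +652.174ms=3/2b
13) 5869.565ms=27/2b +326.087ms=3/4b
14) 6195.652ms=57/4b +326.087ms=3/4b
15) 6521.739ms=15b +652.174ms=3/2b
16) 7173.913ms=33/2b +326.087ms=3/4b
17) 7500.0ms=69/4b +326.087ms=3/4b
18) 7826.087ms=18b +1304.348ms=3b
19) 9130.435ms=21b +1304.348ms=3b
Σ=24b of 24 (138bpm 6/8) — PASS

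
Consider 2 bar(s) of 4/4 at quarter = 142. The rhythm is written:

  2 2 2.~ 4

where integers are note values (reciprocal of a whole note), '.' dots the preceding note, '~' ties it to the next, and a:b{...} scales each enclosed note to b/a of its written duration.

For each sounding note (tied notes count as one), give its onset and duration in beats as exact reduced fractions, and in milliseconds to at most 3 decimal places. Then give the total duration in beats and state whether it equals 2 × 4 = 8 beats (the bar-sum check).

1) 0.0ms=0b +845.07ms=2b
2) 845.07ms=2b +845.07ms=2b
3) 1690.141ms=4b +1690.141ms=4b
Σ=8b of 8 (142bpm 4/4) — PASS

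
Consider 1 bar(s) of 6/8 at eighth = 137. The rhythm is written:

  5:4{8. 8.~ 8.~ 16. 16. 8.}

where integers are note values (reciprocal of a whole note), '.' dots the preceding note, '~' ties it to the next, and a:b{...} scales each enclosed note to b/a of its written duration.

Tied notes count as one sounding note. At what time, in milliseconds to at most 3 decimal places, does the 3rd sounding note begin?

1. 0.0ms @ 0 + 525.547ms (6/5)
2. 525.547ms @ 6/5 + 1313.869ms (3)
3. 1839.416ms @ 21/5 + 262.774ms (3/5)
4. 2102.19ms @ 24/5 + 525.547ms (6/5)

note 3 onset = 21/5b = 1839.416ms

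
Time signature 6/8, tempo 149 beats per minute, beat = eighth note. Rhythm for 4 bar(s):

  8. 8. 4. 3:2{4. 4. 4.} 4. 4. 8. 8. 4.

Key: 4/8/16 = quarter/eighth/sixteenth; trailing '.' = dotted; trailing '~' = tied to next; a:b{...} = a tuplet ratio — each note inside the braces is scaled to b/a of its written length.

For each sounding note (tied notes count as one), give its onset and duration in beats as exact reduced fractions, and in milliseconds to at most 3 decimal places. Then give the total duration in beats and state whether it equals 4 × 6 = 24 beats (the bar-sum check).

1) 0.0ms=0b +604.027ms=3/2b
2) 604.027ms=3/2b +604.027ms=3/2b
3) 1208.054ms=3b +1208.054ms=3b
4) 2416.107ms=6b +805.369ms=2b
5) 3221.477ms=8b +805.369ms=2b
6) 4026.846ms=10b +805.369ms=2b
7) 4832.215ms=12b +1208.054ms=3b
8) 6040.268ms=15b +1208.054ms=3b
9) 7248.322ms=18b +604.027ms=3/2b
10) 7852.349ms=39/2b +604.027ms=3/2b
11) 8456.376ms=21b +1208.054ms=3b
Σ=24b of 24 (149bpm 6/8) — PASS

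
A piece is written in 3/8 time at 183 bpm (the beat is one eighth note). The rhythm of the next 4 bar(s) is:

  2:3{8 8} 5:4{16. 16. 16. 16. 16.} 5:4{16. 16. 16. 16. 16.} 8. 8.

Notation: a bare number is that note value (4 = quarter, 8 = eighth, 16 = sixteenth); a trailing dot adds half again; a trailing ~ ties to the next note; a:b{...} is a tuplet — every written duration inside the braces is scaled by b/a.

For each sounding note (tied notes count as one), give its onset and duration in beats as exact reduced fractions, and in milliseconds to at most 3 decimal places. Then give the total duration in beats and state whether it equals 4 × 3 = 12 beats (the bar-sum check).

1) 0.0ms=0b +491.803ms=3/2b
2) 491.803ms=3/2b +491.803ms=3/2b
3) 983.607ms=3b +196.721ms=3/5b
4) 1180.328ms=18/5b +196.721ms=3/5b
5) 1377.049ms=21/5b +196.721ms=3/5b
6) 1573.77ms=24/5b +196.721ms=3/5b
7) 1770.492ms=27/5b +196.721ms=3/5b
8) 1967.213ms=6b +196.721ms=3/5b
9) 2163.934ms=33/5b +196.721ms=3/5b
10) 2360.656ms=36/5b +196.721ms=3/5b
11) 2557.377ms=39/5b +196.721ms=3/5b
12) 2754.098ms=42/5b +196.721ms=3/5b
13) 2950.82ms=9b +491.803ms=3/2b
14) 3442.623ms=21/2b +491.803ms=3/2b
Σ=12b of 12 (183bpm 3/8) — PASS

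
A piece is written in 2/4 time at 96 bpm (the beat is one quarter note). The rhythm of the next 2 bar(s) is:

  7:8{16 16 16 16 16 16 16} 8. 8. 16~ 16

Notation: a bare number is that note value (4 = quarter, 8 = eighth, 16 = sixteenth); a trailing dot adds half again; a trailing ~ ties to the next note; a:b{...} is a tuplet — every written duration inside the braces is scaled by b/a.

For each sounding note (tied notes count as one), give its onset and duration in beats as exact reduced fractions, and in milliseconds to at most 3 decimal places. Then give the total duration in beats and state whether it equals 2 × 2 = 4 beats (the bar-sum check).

1) 0.0ms=0b +178.571ms=2/7b
2) 178.571ms=2/7b +178.571ms=2/7b
3) 357.143ms=4/7b +178.571ms=2/7b
4) 535.714ms=6/7b +178.571ms=2/7b
5) 714.286ms=8/7b +178.571ms=2/7b
6) 892.857ms=10/7b +178.571ms=2/7b
7) 1071.429ms=12/7b +178.571ms=2/7b
8) 1250.0ms=2b +468.75ms=3/4b
9) 1718.75ms=11/4b +468.75ms=3/4b
10) 2187.5ms=7/2b +312.5ms=1/2b
Σ=4b of 4 (96bpm 2/4) — PASS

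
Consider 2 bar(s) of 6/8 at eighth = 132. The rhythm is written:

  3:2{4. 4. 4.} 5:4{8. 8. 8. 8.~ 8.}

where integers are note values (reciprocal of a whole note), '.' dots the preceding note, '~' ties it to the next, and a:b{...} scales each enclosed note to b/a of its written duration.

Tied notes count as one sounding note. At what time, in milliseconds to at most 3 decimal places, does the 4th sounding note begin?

note 4 onset = 6b = 2727.273ms

1. 0.0ms @ 0 + 909.091ms (2)
2. 909.091ms @ 2 + 909.091ms (2)
3. 1818.182ms @ 4 + 909.091ms (2)
4. 2727.273ms @ 6 + 545.455ms (6/5)
5. 3272.727ms @ 36/5 + 545.455ms (6/5)
6. 3818.182ms @ 42/5 + 545.455ms (6/5)
7. 4363.636ms @ 48/5 + 1090.909ms (12/5)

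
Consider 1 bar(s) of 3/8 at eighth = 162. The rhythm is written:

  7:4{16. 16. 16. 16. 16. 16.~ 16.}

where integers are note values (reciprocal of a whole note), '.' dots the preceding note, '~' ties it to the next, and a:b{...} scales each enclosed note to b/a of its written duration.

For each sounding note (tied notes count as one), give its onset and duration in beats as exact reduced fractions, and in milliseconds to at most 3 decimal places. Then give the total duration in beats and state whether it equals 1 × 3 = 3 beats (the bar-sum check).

1) 0.0ms=0b +158.73ms=3/7b
2) 158.73ms=3/7b +158.73ms=3/7b
3) 317.46ms=6/7b +158.73ms=3/7b
4) 476.19ms=9/7b +158.73ms=3/7b
5) 634.921ms=12/7b +158.73ms=3/7b
6) 793.651ms=15/7b +317.46ms=6/7b
Σ=3b of 3 (162bpm 3/8) — PASS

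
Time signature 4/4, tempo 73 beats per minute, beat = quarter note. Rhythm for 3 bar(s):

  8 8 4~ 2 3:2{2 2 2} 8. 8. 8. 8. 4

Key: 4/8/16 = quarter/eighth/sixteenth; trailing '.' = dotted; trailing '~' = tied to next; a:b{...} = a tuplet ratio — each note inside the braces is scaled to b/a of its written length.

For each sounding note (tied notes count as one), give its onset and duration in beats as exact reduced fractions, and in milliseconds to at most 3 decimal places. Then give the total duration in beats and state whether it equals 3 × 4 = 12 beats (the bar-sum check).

1) 0.0ms=0b +410.959ms=1/2b
2) 410.959ms=1/2b +410.959ms=1/2b
3) 821.918ms=1b +2465.753ms=3b
4) 3287.671ms=4b +1095.89ms=4/3b
5) 4383.562ms=16/3b +1095.89ms=4/3b
6) 5479.452ms=20/3b +1095.89ms=4/3b
7) 6575.342ms=8b +616.438ms=3/4b
8) 7191.781ms=35/4b +616.438ms=3/4b
9) 7808.219ms=19/2b +616.438ms=3/4b
10) 8424.658ms=41/4b +616.438ms=3/4b
11) 9041.096ms=11b +821.918ms=1b
Σ=12b of 12 (73bpm 4/4) — PASS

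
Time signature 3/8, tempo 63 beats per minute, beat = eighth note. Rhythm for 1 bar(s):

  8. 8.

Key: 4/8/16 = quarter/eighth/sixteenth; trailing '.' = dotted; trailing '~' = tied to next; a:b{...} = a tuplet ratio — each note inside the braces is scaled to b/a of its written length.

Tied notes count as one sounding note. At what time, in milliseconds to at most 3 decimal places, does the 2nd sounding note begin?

1. 0.0ms @ 0 + 1428.571ms (3/2)
2. 1428.571ms @ 3/2 + 1428.571ms (3/2)

note 2 onset = 3/2b = 1428.571ms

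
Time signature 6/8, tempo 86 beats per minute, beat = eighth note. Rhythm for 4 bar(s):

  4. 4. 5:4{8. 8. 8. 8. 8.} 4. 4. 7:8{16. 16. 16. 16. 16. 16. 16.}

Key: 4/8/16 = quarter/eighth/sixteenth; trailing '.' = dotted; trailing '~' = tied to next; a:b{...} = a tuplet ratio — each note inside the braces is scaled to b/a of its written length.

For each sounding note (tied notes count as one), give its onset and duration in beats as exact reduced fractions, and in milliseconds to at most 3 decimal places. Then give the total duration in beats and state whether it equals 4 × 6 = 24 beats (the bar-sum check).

1) 0.0ms=0b +2093.023ms=3b
2) 2093.023ms=3b +2093.023ms=3b
3) 4186.047ms=6b +837.209ms=6/5b
4) 5023.256ms=36/5b +837.209ms=6/5b
5) 5860.465ms=42/5b +837.209ms=6/5b
6) 6697.674ms=48/5b +837.209ms=6/5b
7) 7534.884ms=54/5b +837.209ms=6/5b
8) 8372.093ms=12b +2093.023ms=3b
9) 10465.116ms=15b +2093.023ms=3b
10) 12558.14ms=18b +598.007ms=6/7b
11) 13156.146ms=132/7b +598.007ms=6/7b
12) 13754.153ms=138/7b +598.007ms=6/7b
13) 14352.159ms=144/7b +598.007ms=6/7b
14) 14950.166ms=150/7b +598.007ms=6/7b
15) 15548.173ms=156/7b +598.007ms=6/7b
16) 16146.179ms=162/7b +598.007ms=6/7b
Σ=24b of 24 (86bpm 6/8) — PASS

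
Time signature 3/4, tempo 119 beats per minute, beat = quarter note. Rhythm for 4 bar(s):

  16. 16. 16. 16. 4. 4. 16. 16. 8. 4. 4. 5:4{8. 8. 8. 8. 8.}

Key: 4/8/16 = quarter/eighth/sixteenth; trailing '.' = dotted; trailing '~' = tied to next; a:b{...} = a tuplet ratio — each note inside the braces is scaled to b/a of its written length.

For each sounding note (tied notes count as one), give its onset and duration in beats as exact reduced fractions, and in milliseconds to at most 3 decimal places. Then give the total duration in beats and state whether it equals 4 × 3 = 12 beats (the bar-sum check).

1) 0.0ms=0b +189.076ms=3/8b
2) 189.076ms=3/8b +189.076ms=3/8b
3) 378.151ms=3/4b +189.076ms=3/8b
4) 567.227ms=9/8b +189.076ms=3/8b
5) 756.303ms=3/2b +756.303ms=3/2b
6) 1512.605ms=3b +756.303ms=3/2b
7) 2268.908ms=9/2b +189.076ms=3/8b
8) 2457.983ms=39/8b +189.076ms=3/8b
9) 2647.059ms=21/4b +378.151ms=3/4b
10) 3025.21ms=6b +756.303ms=3/2b
11) 3781.513ms=15/2b +756.303ms=3/2b
12) 4537.815ms=9b +302.521ms=3/5b
13) 4840.336ms=48/5b +302.521ms=3/5b
14) 5142.857ms=51/5b +302.521ms=3/5b
15) 5445.378ms=54/5b +302.521ms=3/5b
16) 5747.899ms=57/5b +302.521ms=3/5b
Σ=12b of 12 (119bpm 3/4) — PASS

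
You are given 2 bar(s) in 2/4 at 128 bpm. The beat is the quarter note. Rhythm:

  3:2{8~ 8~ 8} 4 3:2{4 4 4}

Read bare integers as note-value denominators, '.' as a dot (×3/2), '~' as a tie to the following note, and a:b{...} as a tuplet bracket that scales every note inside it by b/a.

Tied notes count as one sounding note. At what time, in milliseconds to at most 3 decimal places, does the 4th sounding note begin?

1. 0.0ms @ 0 + 468.75ms (1)
2. 468.75ms @ 1 + 468.75ms (1)
3. 937.5ms @ 2 + 312.5ms (2/3)
4. 1250.0ms @ 8/3 + 312.5ms (2/3)
5. 1562.5ms @ 10/3 + 312.5ms (2/3)

note 4 onset = 8/3b = 1250.0ms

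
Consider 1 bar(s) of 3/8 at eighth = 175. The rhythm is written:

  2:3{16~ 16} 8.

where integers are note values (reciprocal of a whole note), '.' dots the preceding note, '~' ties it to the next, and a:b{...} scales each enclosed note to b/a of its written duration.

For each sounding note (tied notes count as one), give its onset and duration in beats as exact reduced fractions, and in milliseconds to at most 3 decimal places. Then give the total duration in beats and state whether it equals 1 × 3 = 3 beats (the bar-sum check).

1) 0.0ms=0b +514.286ms=3/2b
2) 514.286ms=3/2b +514.286ms=3/2b
Σ=3b of 3 (175bpm 3/8) — PASS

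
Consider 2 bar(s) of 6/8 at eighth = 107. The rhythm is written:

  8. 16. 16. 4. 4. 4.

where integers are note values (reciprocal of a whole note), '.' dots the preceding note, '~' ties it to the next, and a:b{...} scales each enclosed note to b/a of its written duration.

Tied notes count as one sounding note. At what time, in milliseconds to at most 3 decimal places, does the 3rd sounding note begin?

note 3 onset = 9/4b = 1261.682ms

1. 0.0ms @ 0 + 841.121ms (3/2)
2. 841.121ms @ 3/2 + 420.561ms (3/4)
3. 1261.682ms @ 9/4 + 420.561ms (3/4)
4. 1682.243ms @ 3 + 1682.243ms (3)
5. 3364.486ms @ 6 + 1682.243ms (3)
6. 5046.729ms @ 9 + 1682.243ms (3)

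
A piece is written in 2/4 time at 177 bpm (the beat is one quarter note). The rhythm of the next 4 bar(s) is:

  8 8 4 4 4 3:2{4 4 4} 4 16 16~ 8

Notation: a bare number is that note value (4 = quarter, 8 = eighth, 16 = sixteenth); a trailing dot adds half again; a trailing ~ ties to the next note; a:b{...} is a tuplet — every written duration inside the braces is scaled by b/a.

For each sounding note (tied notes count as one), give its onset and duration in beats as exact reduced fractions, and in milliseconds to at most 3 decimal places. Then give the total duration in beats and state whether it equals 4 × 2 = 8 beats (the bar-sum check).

1) 0.0ms=0b +169.492ms=1/2b
2) 169.492ms=1/2b +169.492ms=1/2b
3) 338.983ms=1b +338.983ms=1b
4) 677.966ms=2b +338.983ms=1b
5) 1016.949ms=3b +338.983ms=1b
6) 1355.932ms=4b +225.989ms=2/3b
7) 1581.921ms=14/3b +225.989ms=2/3b
8) 1807.91ms=16/3b +225.989ms=2/3b
9) 2033.898ms=6b +338.983ms=1b
10) 2372.881ms=7b +84.746ms=1/4b
11) 2457.627ms=29/4b +254.237ms=3/4b
Σ=8b of 8 (177bpm 2/4) — PASS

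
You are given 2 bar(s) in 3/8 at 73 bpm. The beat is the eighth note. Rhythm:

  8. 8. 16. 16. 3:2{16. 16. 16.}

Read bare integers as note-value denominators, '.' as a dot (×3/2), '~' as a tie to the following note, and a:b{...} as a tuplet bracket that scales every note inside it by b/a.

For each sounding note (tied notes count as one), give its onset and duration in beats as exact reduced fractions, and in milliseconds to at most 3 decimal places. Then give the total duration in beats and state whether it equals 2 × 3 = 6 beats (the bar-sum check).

1) 0.0ms=0b +1232.877ms=3/2b
2) 1232.877ms=3/2b +1232.877ms=3/2b
3) 2465.753ms=3b +616.438ms=3/4b
4) 3082.192ms=15/4b +616.438ms=3/4b
5) 3698.63ms=9/2b +410.959ms=1/2b
6) 4109.589ms=5b +410.959ms=1/2b
7) 4520.548ms=11/2b +410.959ms=1/2b
Σ=6b of 6 (73bpm 3/8) — PASS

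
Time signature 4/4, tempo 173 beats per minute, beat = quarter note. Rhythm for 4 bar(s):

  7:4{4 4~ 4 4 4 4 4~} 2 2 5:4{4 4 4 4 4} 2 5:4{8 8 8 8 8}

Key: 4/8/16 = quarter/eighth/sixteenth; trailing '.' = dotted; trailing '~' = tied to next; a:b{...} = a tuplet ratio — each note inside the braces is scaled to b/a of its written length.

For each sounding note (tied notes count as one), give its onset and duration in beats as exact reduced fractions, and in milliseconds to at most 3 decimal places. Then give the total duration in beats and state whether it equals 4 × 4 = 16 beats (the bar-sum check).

1) 0.0ms=0b +198.183ms=4/7b
2) 198.183ms=4/7b +396.367ms=8/7b
3) 594.55ms=12/7b +198.183ms=4/7b
4) 792.733ms=16/7b +198.183ms=4/7b
5) 990.917ms=20/7b +198.183ms=4/7b
6) 1189.1ms=24/7b +891.825ms=18/7b
7) 2080.925ms=6b +693.642ms=2b
8) 2774.566ms=8b +277.457ms=4/5b
9) 3052.023ms=44/5b +277.457ms=4/5b
10) 3329.48ms=48/5b +277.457ms=4/5b
11) 3606.936ms=52/5b +277.457ms=4/5b
12) 3884.393ms=56/5b +277.457ms=4/5b
13) 4161.85ms=12b +693.642ms=2b
14) 4855.491ms=14b +138.728ms=2/5b
15) 4994.22ms=72/5b +138.728ms=2/5b
16) 5132.948ms=74/5b +138.728ms=2/5b
17) 5271.676ms=76/5b +138.728ms=2/5b
18) 5410.405ms=78/5b +138.728ms=2/5b
Σ=16b of 16 (173bpm 4/4) — PASS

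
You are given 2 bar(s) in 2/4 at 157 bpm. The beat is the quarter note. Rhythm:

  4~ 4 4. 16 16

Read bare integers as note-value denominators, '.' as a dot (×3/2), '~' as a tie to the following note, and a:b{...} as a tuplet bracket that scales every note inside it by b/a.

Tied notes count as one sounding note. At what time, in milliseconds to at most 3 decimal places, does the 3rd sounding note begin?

1. 0.0ms @ 0 + 764.331ms (2)
2. 764.331ms @ 2 + 573.248ms (3/2)
3. 1337.58ms @ 7/2 + 95.541ms (1/4)
4. 1433.121ms @ 15/4 + 95.541ms (1/4)

note 3 onset = 7/2b = 1337.58ms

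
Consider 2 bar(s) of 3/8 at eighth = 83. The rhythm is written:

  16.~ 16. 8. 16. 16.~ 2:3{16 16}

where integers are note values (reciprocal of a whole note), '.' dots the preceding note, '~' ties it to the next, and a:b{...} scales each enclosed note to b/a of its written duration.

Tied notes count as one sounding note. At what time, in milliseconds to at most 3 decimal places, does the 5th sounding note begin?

1. 0.0ms @ 0 + 1084.337ms (3/2)
2. 1084.337ms @ 3/2 + 1084.337ms (3/2)
3. 2168.675ms @ 3 + 542.169ms (3/4)
4. 2710.843ms @ 15/4 + 1084.337ms (3/2)
5. 3795.181ms @ 21/4 + 542.169ms (3/4)

note 5 onset = 21/4b = 3795.181ms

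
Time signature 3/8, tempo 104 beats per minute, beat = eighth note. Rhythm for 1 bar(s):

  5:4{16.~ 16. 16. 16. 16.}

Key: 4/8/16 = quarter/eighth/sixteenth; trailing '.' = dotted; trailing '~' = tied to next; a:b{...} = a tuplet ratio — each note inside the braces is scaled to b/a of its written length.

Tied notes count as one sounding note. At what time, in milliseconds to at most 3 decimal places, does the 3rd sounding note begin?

note 3 onset = 9/5b = 1038.462ms

1. 0.0ms @ 0 + 692.308ms (6/5)
2. 692.308ms @ 6/5 + 346.154ms (3/5)
3. 1038.462ms @ 9/5 + 346.154ms (3/5)
4. 1384.615ms @ 12/5 + 346.154ms (3/5)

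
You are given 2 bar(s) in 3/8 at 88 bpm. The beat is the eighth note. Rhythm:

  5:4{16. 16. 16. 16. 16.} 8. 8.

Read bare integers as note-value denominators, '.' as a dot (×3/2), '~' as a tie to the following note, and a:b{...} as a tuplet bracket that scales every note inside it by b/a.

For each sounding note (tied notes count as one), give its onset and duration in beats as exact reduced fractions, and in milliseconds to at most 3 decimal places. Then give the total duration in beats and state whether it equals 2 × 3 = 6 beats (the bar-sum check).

1) 0.0ms=0b +409.091ms=3/5b
2) 409.091ms=3/5b +409.091ms=3/5b
3) 818.182ms=6/5b +409.091ms=3/5b
4) 1227.273ms=9/5b +409.091ms=3/5b
5) 1636.364ms=12/5b +409.091ms=3/5b
6) 2045.455ms=3b +1022.727ms=3/2b
7) 3068.182ms=9/2b +1022.727ms=3/2b
Σ=6b of 6 (88bpm 3/8) — PASS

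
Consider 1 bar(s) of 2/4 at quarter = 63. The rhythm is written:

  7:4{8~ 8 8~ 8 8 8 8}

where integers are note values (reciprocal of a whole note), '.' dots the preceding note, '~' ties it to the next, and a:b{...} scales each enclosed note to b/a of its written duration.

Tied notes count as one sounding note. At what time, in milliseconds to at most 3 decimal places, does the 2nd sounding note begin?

1. 0.0ms @ 0 + 544.218ms (4/7)
2. 544.218ms @ 4/7 + 544.218ms (4/7)
3. 1088.435ms @ 8/7 + 272.109ms (2/7)
4. 1360.544ms @ 10/7 + 272.109ms (2/7)
5. 1632.653ms @ 12/7 + 272.109ms (2/7)

note 2 onset = 4/7b = 544.218ms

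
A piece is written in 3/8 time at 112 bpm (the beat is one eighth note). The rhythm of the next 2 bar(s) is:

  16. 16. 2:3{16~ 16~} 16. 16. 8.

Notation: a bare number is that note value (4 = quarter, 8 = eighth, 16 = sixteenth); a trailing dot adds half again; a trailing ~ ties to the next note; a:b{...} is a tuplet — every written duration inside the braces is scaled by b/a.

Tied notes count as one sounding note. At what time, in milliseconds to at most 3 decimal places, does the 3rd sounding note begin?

note 3 onset = 3/2b = 803.571ms

1. 0.0ms @ 0 + 401.786ms (3/4)
2. 401.786ms @ 3/4 + 401.786ms (3/4)
3. 803.571ms @ 3/2 + 1205.357ms (9/4)
4. 2008.929ms @ 15/4 + 401.786ms (3/4)
5. 2410.714ms @ 9/2 + 803.571ms (3/2)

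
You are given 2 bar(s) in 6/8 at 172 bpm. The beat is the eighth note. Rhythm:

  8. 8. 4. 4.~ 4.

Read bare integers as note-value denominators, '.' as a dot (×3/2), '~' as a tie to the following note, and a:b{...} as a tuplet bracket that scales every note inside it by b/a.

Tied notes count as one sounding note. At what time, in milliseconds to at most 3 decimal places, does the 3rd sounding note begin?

note 3 onset = 3b = 1046.512ms

1. 0.0ms @ 0 + 523.256ms (3/2)
2. 523.256ms @ 3/2 + 523.256ms (3/2)
3. 1046.512ms @ 3 + 1046.512ms (3)
4. 2093.023ms @ 6 + 2093.023ms (6)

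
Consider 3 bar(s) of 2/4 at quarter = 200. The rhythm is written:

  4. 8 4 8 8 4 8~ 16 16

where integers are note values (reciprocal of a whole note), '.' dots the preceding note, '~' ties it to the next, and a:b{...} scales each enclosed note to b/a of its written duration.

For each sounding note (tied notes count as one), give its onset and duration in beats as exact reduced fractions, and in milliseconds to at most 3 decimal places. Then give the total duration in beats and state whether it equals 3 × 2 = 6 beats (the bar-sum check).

1) 0.0ms=0b +450.0ms=3/2b
2) 450.0ms=3/2b +150.0ms=1/2b
3) 600.0ms=2b +300.0ms=1b
4) 900.0ms=3b +150.0ms=1/2b
5) 1050.0ms=7/2b +150.0ms=1/2b
6) 1200.0ms=4b +300.0ms=1b
7) 1500.0ms=5b +225.0ms=3/4b
8) 1725.0ms=23/4b +75.0ms=1/4b
Σ=6b of 6 (200bpm 2/4) — PASS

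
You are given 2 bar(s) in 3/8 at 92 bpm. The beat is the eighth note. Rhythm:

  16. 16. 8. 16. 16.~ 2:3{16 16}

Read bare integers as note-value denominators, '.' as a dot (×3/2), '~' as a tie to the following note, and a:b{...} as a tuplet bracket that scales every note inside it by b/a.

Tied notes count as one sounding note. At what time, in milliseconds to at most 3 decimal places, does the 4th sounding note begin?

1. 0.0ms @ 0 + 489.13ms (3/4)
2. 489.13ms @ 3/4 + 489.13ms (3/4)
3. 978.261ms @ 3/2 + 978.261ms (3/2)
4. 1956.522ms @ 3 + 489.13ms (3/4)
5. 2445.652ms @ 15/4 + 978.261ms (3/2)
6. 3423.913ms @ 21/4 + 489.13ms (3/4)

note 4 onset = 3b = 1956.522ms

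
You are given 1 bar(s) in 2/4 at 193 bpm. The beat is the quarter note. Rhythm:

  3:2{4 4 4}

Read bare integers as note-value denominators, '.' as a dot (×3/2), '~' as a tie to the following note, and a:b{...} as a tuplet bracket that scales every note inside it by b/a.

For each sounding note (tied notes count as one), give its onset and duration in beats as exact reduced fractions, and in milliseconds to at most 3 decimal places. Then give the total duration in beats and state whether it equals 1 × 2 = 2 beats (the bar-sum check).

1) 0.0ms=0b +207.254ms=2/3b
2) 207.254ms=2/3b +207.254ms=2/3b
3) 414.508ms=4/3b +207.254ms=2/3b
Σ=2b of 2 (193bpm 2/4) — PASS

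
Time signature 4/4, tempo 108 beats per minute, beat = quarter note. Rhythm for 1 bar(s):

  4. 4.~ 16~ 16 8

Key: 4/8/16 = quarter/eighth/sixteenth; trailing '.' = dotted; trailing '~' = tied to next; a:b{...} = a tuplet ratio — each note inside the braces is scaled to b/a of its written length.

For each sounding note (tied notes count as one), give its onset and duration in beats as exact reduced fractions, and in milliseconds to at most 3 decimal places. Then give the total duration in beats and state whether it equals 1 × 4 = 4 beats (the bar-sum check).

1) 0.0ms=0b +833.333ms=3/2b
2) 833.333ms=3/2b +1111.111ms=2b
3) 1944.444ms=7/2b +277.778ms=1/2b
Σ=4b of 4 (108bpm 4/4) — PASS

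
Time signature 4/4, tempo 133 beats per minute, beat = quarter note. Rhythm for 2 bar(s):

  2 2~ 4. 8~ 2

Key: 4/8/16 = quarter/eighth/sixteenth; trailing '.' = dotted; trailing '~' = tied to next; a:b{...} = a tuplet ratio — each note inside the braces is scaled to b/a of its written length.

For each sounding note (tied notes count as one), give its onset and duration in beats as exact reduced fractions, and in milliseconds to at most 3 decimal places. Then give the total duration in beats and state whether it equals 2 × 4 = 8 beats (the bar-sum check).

1) 0.0ms=0b +902.256ms=2b
2) 902.256ms=2b +1578.947ms=7/2b
3) 2481.203ms=11/2b +1127.82ms=5/2b
Σ=8b of 8 (133bpm 4/4) — PASS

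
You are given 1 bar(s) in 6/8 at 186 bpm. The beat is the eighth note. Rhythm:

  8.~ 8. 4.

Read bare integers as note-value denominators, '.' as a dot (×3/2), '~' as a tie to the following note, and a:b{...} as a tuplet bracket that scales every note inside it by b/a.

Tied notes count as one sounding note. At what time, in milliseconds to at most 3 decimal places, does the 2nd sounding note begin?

1. 0.0ms @ 0 + 967.742ms (3)
2. 967.742ms @ 3 + 967.742ms (3)

note 2 onset = 3b = 967.742ms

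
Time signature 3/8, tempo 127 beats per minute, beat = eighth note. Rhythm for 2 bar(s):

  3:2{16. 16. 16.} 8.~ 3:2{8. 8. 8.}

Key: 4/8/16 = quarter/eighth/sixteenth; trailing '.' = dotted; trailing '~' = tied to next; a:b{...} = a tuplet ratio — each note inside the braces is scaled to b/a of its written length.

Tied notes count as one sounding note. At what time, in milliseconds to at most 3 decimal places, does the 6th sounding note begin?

note 6 onset = 5b = 2362.205ms

1. 0.0ms @ 0 + 236.22ms (1/2)
2. 236.22ms @ 1/2 + 236.22ms (1/2)
3. 472.441ms @ 1 + 236.22ms (1/2)
4. 708.661ms @ 3/2 + 1181.102ms (5/2)
5. 1889.764ms @ 4 + 472.441ms (1)
6. 2362.205ms @ 5 + 472.441ms (1)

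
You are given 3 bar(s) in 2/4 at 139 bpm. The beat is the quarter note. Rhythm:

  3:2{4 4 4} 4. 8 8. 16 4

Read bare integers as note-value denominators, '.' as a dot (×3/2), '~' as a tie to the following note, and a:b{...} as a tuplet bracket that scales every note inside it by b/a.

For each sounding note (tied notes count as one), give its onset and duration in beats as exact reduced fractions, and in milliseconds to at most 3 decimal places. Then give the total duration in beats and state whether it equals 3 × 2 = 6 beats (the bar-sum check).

1) 0.0ms=0b +287.77ms=2/3b
2) 287.77ms=2/3b +287.77ms=2/3b
3) 575.54ms=4/3b +287.77ms=2/3b
4) 863.309ms=2b +647.482ms=3/2b
5) 1510.791ms=7/2b +215.827ms=1/2b
6) 1726.619ms=4b +323.741ms=3/4b
7) 2050.36ms=19/4b +107.914ms=1/4b
8) 2158.273ms=5b +431.655ms=1b
Σ=6b of 6 (139bpm 2/4) — PASS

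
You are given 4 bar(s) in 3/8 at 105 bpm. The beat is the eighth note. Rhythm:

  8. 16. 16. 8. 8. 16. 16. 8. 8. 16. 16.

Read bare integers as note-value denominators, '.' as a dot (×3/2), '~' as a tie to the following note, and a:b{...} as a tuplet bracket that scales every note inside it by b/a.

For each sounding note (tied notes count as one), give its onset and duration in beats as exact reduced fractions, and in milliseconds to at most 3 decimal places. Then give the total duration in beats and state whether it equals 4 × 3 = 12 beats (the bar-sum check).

1) 0.0ms=0b +857.143ms=3/2b
2) 857.143ms=3/2b +428.571ms=3/4b
3) 1285.714ms=9/4b +428.571ms=3/4b
4) 1714.286ms=3b +857.143ms=3/2b
5) 2571.429ms=9/2b +857.143ms=3/2b
6) 3428.571ms=6b +428.571ms=3/4b
7) 3857.143ms=27/4b +428.571ms=3/4b
8) 4285.714ms=15/2b +857.143ms=3/2b
9) 5142.857ms=9b +857.143ms=3/2b
10) 6000.0ms=21/2b +428.571ms=3/4b
11) 6428.571ms=45/4b +428.571ms=3/4b
Σ=12b of 12 (105bpm 3/8) — PASS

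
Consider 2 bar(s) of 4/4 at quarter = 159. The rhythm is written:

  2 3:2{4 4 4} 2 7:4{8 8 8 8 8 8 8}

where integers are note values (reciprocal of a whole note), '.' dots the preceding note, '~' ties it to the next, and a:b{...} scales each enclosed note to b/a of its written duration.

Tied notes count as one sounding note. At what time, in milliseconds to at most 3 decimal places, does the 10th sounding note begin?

note 10 onset = 50/7b = 2695.418ms

1. 0.0ms @ 0 + 754.717ms (2)
2. 754.717ms @ 2 + 251.572ms (2/3)
3. 1006.289ms @ 8/3 + 251.572ms (2/3)
4. 1257.862ms @ 10/3 + 251.572ms (2/3)
5. 1509.434ms @ 4 + 754.717ms (2)
6. 2264.151ms @ 6 + 107.817ms (2/7)
7. 2371.968ms @ 44/7 + 107.817ms (2/7)
8. 2479.784ms @ 46/7 + 107.817ms (2/7)
9. 2587.601ms @ 48/7 + 107.817ms (2/7)
10. 2695.418ms @ 50/7 + 107.817ms (2/7)
11. 2803.235ms @ 52/7 + 107.817ms (2/7)
12. 2911.051ms @ 54/7 + 107.817ms (2/7)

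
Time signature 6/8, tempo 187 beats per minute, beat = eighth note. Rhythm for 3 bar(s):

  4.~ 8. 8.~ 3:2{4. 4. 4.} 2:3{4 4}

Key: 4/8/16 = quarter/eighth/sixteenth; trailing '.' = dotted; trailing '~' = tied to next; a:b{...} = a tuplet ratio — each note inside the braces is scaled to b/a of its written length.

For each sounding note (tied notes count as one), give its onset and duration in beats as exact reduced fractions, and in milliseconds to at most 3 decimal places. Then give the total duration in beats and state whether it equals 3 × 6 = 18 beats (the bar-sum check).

1) 0.0ms=0b +1443.85ms=9/2b
2) 1443.85ms=9/2b +1122.995ms=7/2b
3) 2566.845ms=8b +641.711ms=2b
4) 3208.556ms=10b +641.711ms=2b
5) 3850.267ms=12b +962.567ms=3b
6) 4812.834ms=15b +962.567ms=3b
Σ=18b of 18 (187bpm 6/8) — PASS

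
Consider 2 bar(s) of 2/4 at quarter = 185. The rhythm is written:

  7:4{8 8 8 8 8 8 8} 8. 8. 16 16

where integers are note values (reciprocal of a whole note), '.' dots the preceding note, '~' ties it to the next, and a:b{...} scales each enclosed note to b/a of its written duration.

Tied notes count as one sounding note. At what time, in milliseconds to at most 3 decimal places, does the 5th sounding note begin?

note 5 onset = 8/7b = 370.656ms

1. 0.0ms @ 0 + 92.664ms (2/7)
2. 92.664ms @ 2/7 + 92.664ms (2/7)
3. 185.328ms @ 4/7 + 92.664ms (2/7)
4. 277.992ms @ 6/7 + 92.664ms (2/7)
5. 370.656ms @ 8/7 + 92.664ms (2/7)
6. 463.32ms @ 10/7 + 92.664ms (2/7)
7. 555.985ms @ 12/7 + 92.664ms (2/7)
8. 648.649ms @ 2 + 243.243ms (3/4)
9. 891.892ms @ 11/4 + 243.243ms (3/4)
10. 1135.135ms @ 7/2 + 81.081ms (1/4)
11. 1216.216ms @ 15/4 + 81.081ms (1/4)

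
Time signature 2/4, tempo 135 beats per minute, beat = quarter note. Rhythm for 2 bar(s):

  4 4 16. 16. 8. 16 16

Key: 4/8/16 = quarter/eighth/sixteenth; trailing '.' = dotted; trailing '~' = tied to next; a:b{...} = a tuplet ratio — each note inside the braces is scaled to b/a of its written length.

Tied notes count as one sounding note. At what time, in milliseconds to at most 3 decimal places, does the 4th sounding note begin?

1. 0.0ms @ 0 + 444.444ms (1)
2. 444.444ms @ 1 + 444.444ms (1)
3. 888.889ms @ 2 + 166.667ms (3/8)
4. 1055.556ms @ 19/8 + 166.667ms (3/8)
5. 1222.222ms @ 11/4 + 333.333ms (3/4)
6. 1555.556ms @ 7/2 + 111.111ms (1/4)
7. 1666.667ms @ 15/4 + 111.111ms (1/4)

note 4 onset = 19/8b = 1055.556ms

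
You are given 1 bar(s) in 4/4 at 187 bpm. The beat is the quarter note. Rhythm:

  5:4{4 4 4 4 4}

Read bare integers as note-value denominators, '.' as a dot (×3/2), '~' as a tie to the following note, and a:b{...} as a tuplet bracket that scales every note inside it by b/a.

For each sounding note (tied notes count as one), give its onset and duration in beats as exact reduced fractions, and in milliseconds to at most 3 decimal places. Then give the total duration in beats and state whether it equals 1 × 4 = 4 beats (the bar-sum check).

1) 0.0ms=0b +256.684ms=4/5b
2) 256.684ms=4/5b +256.684ms=4/5b
3) 513.369ms=8/5b +256.684ms=4/5b
4) 770.053ms=12/5b +256.684ms=4/5b
5) 1026.738ms=16/5b +256.684ms=4/5b
Σ=4b of 4 (187bpm 4/4) — PASS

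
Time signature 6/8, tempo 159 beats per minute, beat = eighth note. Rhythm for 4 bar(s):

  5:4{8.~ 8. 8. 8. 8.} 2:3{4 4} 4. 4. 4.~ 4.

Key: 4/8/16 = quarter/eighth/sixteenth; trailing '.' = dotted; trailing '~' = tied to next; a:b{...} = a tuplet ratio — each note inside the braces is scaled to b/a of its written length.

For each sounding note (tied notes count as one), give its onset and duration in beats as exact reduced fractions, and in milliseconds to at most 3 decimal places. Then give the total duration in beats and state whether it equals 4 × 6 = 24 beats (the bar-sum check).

1) 0.0ms=0b +905.66ms=12/5b
2) 905.66ms=12/5b +452.83ms=6/5b
3) 1358.491ms=18/5b +452.83ms=6/5b
4) 1811.321ms=24/5b +452.83ms=6/5b
5) 2264.151ms=6b +1132.075ms=3b
6) 3396.226ms=9b +1132.075ms=3b
7) 4528.302ms=12b +1132.075ms=3b
8) 5660.377ms=15b +1132.075ms=3b
9) 6792.453ms=18b +2264.151ms=6b
Σ=24b of 24 (159bpm 6/8) — PASS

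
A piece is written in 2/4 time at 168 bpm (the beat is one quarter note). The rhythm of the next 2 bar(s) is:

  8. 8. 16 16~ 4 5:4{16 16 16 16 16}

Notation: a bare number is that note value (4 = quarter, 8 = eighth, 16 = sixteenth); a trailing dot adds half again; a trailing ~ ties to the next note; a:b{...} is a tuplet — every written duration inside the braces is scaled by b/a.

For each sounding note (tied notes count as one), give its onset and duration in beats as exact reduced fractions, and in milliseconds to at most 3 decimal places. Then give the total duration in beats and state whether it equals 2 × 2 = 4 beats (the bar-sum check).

1) 0.0ms=0b +267.857ms=3/4b
2) 267.857ms=3/4b +267.857ms=3/4b
3) 535.714ms=3/2b +89.286ms=1/4b
4) 625.0ms=7/4b +446.429ms=5/4b
5) 1071.429ms=3b +71.429ms=1/5b
6) 1142.857ms=16/5b +71.429ms=1/5b
7) 1214.286ms=17/5b +71.429ms=1/5b
8) 1285.714ms=18/5b +71.429ms=1/5b
9) 1357.143ms=19/5b +71.429ms=1/5b
Σ=4b of 4 (168bpm 2/4) — PASS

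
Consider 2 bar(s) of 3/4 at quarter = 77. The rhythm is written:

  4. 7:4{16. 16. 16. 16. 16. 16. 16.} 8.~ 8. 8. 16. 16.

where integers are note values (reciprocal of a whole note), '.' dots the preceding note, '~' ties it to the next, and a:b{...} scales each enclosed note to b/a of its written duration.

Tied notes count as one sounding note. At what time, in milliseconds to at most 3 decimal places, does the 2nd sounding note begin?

1. 0.0ms @ 0 + 1168.831ms (3/2)
2. 1168.831ms @ 3/2 + 166.976ms (3/14)
3. 1335.807ms @ 12/7 + 166.976ms (3/14)
4. 1502.783ms @ 27/14 + 166.976ms (3/14)
5. 1669.759ms @ 15/7 + 166.976ms (3/14)
6. 1836.735ms @ 33/14 + 166.976ms (3/14)
7. 2003.711ms @ 18/7 + 166.976ms (3/14)
8. 2170.686ms @ 39/14 + 166.976ms (3/14)
9. 2337.662ms @ 3 + 1168.831ms (3/2)
10. 3506.494ms @ 9/2 + 584.416ms (3/4)
11. 4090.909ms @ 21/4 + 292.208ms (3/8)
12. 4383.117ms @ 45/8 + 292.208ms (3/8)

note 2 onset = 3/2b = 1168.831ms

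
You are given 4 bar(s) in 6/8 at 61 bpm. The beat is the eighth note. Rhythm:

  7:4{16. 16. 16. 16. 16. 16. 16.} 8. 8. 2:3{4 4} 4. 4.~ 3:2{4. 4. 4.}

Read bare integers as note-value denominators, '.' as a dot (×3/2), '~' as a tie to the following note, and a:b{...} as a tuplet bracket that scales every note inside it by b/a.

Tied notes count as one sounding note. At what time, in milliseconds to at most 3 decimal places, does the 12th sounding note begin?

1. 0.0ms @ 0 + 421.546ms (3/7)
2. 421.546ms @ 3/7 + 421.546ms (3/7)
3. 843.091ms @ 6/7 + 421.546ms (3/7)
4. 1264.637ms @ 9/7 + 421.546ms (3/7)
5. 1686.183ms @ 12/7 + 421.546ms (3/7)
6. 2107.728ms @ 15/7 + 421.546ms (3/7)
7. 2529.274ms @ 18/7 + 421.546ms (3/7)
8. 2950.82ms @ 3 + 1475.41ms (3/2)
9. 4426.23ms @ 9/2 + 1475.41ms (3/2)
10. 5901.639ms @ 6 + 2950.82ms (3)
11. 8852.459ms @ 9 + 2950.82ms (3)
12. 11803.279ms @ 12 + 2950.82ms (3)
13. 14754.098ms @ 15 + 4918.033ms (5)
14. 19672.131ms @ 20 + 1967.213ms (2)
15. 21639.344ms @ 22 + 1967.213ms (2)

note 12 onset = 12b = 11803.279ms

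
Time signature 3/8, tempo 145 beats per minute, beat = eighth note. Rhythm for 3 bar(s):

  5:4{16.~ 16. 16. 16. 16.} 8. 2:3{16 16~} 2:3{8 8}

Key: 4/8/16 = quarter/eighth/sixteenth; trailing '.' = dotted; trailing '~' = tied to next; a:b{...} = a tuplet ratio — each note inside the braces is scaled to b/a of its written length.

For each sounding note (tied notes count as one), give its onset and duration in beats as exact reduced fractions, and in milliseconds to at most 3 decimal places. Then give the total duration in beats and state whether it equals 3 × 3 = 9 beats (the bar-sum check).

1) 0.0ms=0b +496.552ms=6/5b
2) 496.552ms=6/5b +248.276ms=3/5b
3) 744.828ms=9/5b +248.276ms=3/5b
4) 993.103ms=12/5b +248.276ms=3/5b
5) 1241.379ms=3b +620.69ms=3/2b
6) 1862.069ms=9/2b +310.345ms=3/4b
7) 2172.414ms=21/4b +931.034ms=9/4b
8) 3103.448ms=15/2b +620.69ms=3/2b
Σ=9b of 9 (145bpm 3/8) — PASS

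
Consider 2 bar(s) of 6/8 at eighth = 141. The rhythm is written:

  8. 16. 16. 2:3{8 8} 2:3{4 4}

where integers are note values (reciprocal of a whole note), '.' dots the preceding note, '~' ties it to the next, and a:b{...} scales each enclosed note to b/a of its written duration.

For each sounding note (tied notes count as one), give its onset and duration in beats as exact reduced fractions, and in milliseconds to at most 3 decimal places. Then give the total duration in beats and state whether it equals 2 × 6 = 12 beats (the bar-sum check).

1) 0.0ms=0b +638.298ms=3/2b
2) 638.298ms=3/2b +319.149ms=3/4b
3) 957.447ms=9/4b +319.149ms=3/4b
4) 1276.596ms=3b +638.298ms=3/2b
5) 1914.894ms=9/2b +638.298ms=3/2b
6) 2553.191ms=6b +1276.596ms=3b
7) 3829.787ms=9b +1276.596ms=3b
Σ=12b of 12 (141bpm 6/8) — PASS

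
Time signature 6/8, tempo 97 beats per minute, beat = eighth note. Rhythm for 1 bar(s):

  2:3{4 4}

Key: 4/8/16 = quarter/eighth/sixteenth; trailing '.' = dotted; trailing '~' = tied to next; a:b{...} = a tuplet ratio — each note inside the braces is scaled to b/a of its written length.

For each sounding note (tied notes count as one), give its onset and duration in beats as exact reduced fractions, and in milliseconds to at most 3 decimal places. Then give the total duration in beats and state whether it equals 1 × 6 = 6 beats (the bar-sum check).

1) 0.0ms=0b +1855.67ms=3b
2) 1855.67ms=3b +1855.67ms=3b
Σ=6b of 6 (97bpm 6/8) — PASS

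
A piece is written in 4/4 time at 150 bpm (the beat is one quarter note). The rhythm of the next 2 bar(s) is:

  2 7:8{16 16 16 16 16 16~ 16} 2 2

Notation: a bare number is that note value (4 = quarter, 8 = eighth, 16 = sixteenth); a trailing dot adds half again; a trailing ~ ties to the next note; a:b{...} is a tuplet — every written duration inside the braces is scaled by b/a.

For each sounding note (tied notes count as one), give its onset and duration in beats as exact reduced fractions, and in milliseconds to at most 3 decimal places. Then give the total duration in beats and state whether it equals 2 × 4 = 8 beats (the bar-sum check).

1) 0.0ms=0b +800.0ms=2b
2) 800.0ms=2b +114.286ms=2/7b
3) 914.286ms=16/7b +114.286ms=2/7b
4) 1028.571ms=18/7b +114.286ms=2/7b
5) 1142.857ms=20/7b +114.286ms=2/7b
6) 1257.143ms=22/7b +114.286ms=2/7b
7) 1371.429ms=24/7b +228.571ms=4/7b
8) 1600.0ms=4b +800.0ms=2b
9) 2400.0ms=6b +800.0ms=2b
Σ=8b of 8 (150bpm 4/4) — PASS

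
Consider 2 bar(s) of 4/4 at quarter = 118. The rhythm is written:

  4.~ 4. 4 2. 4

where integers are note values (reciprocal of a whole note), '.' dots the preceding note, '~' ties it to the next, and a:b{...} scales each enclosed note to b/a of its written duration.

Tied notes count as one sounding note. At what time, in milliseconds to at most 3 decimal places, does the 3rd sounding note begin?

note 3 onset = 4b = 2033.898ms

1. 0.0ms @ 0 + 1525.424ms (3)
2. 1525.424ms @ 3 + 508.475ms (1)
3. 2033.898ms @ 4 + 1525.424ms (3)
4. 3559.322ms @ 7 + 508.475ms (1)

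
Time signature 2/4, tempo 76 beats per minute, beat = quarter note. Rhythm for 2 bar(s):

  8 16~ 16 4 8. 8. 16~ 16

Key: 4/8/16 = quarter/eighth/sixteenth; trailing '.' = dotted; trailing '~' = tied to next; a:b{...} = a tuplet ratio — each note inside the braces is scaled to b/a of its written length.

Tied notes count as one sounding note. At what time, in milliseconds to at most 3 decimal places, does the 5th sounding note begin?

1. 0.0ms @ 0 + 394.737ms (1/2)
2. 394.737ms @ 1/2 + 394.737ms (1/2)
3. 789.474ms @ 1 + 789.474ms (1)
4. 1578.947ms @ 2 + 592.105ms (3/4)
5. 2171.053ms @ 11/4 + 592.105ms (3/4)
6. 2763.158ms @ 7/2 + 394.737ms (1/2)

note 5 onset = 11/4b = 2171.053ms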